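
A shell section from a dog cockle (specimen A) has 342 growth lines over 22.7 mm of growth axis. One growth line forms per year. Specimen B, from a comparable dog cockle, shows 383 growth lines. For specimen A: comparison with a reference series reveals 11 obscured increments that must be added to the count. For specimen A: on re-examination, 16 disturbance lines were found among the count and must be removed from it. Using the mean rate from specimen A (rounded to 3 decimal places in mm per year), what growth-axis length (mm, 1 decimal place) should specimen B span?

Specimen A: correcting the raw count gives 342 − 16 + 11 = 337 true growth lines.
A: Extension rate ≈ 22.7 / 337 = 0.067 mm/yr.
Length of B = 0.067 × 383 = 25.7 mm.

25.7 mm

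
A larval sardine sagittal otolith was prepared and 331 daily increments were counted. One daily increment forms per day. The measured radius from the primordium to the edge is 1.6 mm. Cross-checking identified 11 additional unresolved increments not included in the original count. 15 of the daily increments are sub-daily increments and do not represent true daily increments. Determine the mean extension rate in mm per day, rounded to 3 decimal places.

0.005 mm per day

True daily increment count = 331 − 15 + 11 = 327.
Mean rate = 1.6 mm / 327 days ≈ 0.005 mm per day.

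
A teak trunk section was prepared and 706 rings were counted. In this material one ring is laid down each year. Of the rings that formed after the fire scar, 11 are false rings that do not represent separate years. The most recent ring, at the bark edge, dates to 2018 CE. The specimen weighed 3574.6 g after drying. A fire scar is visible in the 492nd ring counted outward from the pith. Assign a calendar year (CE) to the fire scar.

The fire scar sits at ring 492 from the pith, so 706 − 492 = 214 rings formed after it.
214 − 11 false = 203 true rings after the fire scar.
Counting back 203 years from 2018 CE places the fire scar in 2018 − 203 = 1815 CE.

1815 CE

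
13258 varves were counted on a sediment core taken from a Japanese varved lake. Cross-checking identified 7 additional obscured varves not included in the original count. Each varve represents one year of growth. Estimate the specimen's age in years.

13265 years

Correcting the raw count gives 13258 + 7 = 13265 true varves.
At one varve per year, that is 13265 years.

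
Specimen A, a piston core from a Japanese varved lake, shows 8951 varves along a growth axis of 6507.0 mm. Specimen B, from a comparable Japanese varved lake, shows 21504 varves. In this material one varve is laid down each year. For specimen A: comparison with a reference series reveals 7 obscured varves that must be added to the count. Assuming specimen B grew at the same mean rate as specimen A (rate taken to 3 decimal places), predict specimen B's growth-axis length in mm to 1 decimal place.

Specimen A: after corrections the count is 8951 + 7 = 8958 varves.
A: 6507.0 mm over 8958 years gives 6507.0 / 8958 ≈ 0.726 mm/year.
Length of B = 0.726 × 21504 = 15611.9 mm.

15611.9 mm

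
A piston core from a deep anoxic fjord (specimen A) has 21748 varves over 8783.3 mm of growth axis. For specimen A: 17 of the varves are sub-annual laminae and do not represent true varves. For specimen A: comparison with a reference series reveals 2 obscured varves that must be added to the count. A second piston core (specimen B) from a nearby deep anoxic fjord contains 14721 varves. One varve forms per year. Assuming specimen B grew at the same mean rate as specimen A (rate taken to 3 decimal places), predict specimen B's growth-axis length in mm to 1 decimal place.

5947.3 mm

Specimen A: after corrections the count is 21748 − 17 + 2 = 21733 varves.
A: Mean rate = 8783.3 mm / 21733 years ≈ 0.404 mm per year.
For B, 0.404 mm/year × 14721 years = 5947.3 mm.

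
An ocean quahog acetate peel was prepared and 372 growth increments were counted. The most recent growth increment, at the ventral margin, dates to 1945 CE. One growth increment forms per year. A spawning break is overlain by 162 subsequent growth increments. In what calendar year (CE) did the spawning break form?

162 growth increments post-date the spawning break.
1945 − 162 = 1783 CE.

1783 CE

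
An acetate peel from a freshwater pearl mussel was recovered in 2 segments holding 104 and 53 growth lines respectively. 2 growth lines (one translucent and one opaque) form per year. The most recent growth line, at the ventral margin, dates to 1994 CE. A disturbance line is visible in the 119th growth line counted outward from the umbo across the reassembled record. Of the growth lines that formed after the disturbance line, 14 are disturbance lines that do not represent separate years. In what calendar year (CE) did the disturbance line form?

Total growth lines = 104 + 53 = 157.
Between growth line 119 and the ventral margin there are 157 − 119 = 38 growth lines.
38 − 14 false = 24 true growth lines after the disturbance line.
24 growth lines at 2 per year is 24 / 2 = 12 years.
1994 − 12 = 1982 CE.

1982 CE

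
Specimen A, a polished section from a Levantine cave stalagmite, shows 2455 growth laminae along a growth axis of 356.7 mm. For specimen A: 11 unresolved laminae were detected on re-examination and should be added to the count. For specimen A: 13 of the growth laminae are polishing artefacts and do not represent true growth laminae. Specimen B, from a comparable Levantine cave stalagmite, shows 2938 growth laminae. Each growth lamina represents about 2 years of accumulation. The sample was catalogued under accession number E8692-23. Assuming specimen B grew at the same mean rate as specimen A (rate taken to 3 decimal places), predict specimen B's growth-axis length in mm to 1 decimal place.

Specimen A: true growth lamina count = 2455 − 13 + 11 = 2453.
Specimen A: 2453 growth laminae at 2 years each span 2453 × 2 = 4906 years.
A: 356.7 mm over 4906 years gives 356.7 / 4906 ≈ 0.073 mm per year.
Specimen B: multiplying by 2 years per growth lamina: 2938 × 2 = 5876 years. Length of B = 0.073 × 5876 = 428.9 mm.

428.9 mm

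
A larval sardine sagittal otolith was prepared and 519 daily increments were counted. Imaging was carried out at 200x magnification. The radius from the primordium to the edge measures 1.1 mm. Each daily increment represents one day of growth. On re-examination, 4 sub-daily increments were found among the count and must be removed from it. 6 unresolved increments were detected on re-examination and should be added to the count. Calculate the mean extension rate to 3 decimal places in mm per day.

0.002 mm per day

Correcting the raw count gives 519 − 4 + 6 = 521 true daily increments.
Mean rate = 1.1 mm / 521 days ≈ 0.002 mm per day.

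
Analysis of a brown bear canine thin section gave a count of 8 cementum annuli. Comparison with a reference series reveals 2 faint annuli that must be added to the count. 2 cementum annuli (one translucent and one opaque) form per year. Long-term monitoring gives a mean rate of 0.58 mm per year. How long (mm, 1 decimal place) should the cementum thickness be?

Adjusted count: 8 + 2 = 10 cementum annuli.
10 cementum annuli at 2 per year is 10 / 2 = 5 years.
Predicted length = 0.58 mm/year × 5 years = 2.9 mm.

2.9 mm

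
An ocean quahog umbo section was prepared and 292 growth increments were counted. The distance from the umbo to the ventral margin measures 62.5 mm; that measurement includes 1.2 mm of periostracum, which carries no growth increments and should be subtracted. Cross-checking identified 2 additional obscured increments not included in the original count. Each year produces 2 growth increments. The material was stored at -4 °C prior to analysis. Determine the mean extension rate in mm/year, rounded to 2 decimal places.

0.42 mm/year

After corrections the count is 292 + 2 = 294 growth increments.
294 growth increments at 2 per year is 294 / 2 = 147 years.
Net length = 62.5 − 1.2 = 61.3 mm.
Extension rate ≈ 61.3 / 147 = 0.42 mm/year.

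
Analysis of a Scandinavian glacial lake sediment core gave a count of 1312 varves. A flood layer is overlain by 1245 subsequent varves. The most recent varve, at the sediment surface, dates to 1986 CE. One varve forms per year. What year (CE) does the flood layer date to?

741 CE

There are 1245 varves younger than the flood layer.
1986 − 1245 = 741 CE.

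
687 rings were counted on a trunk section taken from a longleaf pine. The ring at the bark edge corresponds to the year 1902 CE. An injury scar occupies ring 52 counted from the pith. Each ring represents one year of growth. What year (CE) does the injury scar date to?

The injury scar sits at ring 52 from the pith, so 687 − 52 = 635 rings formed after it.
The ring at the bark edge is 1902 CE, so the injury scar dates to 1902 − 635 = 1267 CE.

1267 CE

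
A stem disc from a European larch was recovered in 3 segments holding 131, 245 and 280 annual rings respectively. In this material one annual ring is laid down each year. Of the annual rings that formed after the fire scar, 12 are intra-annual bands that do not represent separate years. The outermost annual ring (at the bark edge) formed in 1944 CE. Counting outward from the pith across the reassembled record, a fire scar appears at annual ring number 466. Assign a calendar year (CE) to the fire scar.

Total annual rings = 131 + 245 + 280 = 656.
656 − 466 = 190 annual rings lie beyond the fire scar toward the bark edge.
Excluding 12 false annual rings: 190 − 12 = 178.
The annual ring at the bark edge is 1944 CE, so the fire scar dates to 1944 − 178 = 1766 CE.

1766 CE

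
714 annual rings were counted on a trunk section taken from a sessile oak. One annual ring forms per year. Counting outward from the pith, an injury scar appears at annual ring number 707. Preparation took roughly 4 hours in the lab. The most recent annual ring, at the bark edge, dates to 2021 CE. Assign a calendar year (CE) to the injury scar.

The injury scar sits at annual ring 707 from the pith, so 714 − 707 = 7 annual rings formed after it.
The annual ring at the bark edge is 2021 CE, so the injury scar dates to 2021 − 7 = 2014 CE.

2014 CE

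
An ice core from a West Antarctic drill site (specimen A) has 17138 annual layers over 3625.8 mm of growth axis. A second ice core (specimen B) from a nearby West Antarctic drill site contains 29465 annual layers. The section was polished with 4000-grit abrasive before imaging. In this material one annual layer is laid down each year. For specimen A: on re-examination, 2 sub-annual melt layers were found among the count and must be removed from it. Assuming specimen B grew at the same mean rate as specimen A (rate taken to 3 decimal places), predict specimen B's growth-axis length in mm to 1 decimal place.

6246.6 mm

Specimen A: after corrections the count is 17138 − 2 = 17136 annual layers.
A: Extension rate ≈ 3625.8 / 17136 = 0.212 mm/year.
For B, 0.212 mm/year × 29465 years = 6246.6 mm.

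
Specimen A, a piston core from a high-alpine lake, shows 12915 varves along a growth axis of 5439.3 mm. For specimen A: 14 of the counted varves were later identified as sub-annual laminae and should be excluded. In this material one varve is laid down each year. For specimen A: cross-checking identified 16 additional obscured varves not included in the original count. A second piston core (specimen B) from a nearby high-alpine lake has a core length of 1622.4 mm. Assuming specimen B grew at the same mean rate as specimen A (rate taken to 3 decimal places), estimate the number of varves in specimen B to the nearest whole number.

3854 varves

Specimen A: true varve count = 12915 − 14 + 16 = 12917.
A: 5439.3 mm over 12917 years gives 5439.3 / 12917 ≈ 0.421 mm/yr.
B spans 1622.4 / 0.421 = 3853.68 years ≈ 3854 varves.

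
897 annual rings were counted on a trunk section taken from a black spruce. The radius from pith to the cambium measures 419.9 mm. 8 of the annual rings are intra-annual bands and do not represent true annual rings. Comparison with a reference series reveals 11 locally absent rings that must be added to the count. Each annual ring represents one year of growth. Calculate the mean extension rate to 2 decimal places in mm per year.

0.47 mm per year

After corrections the count is 897 − 8 + 11 = 900 annual rings.
Mean rate = 419.9 mm / 900 years ≈ 0.47 mm per year.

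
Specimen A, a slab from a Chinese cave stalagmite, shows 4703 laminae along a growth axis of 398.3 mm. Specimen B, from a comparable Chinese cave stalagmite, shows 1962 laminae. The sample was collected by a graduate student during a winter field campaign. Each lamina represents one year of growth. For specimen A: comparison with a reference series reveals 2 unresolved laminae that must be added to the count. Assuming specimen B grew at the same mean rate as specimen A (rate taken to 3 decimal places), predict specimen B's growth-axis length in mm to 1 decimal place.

Specimen A: adjusted count: 4703 + 2 = 4705 laminae.
A: Extension rate ≈ 398.3 / 4705 = 0.085 mm per year.
For B, 0.085 mm/year × 1962 years = 166.8 mm.

166.8 mm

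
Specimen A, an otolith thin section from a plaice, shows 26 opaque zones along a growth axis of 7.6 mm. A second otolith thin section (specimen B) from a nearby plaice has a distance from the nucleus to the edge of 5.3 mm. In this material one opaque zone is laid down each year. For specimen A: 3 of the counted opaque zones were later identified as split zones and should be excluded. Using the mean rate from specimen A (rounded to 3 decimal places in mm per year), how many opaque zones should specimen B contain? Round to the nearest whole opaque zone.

16 opaque zones

Specimen A: true opaque zone count = 26 − 3 = 23.
A: Mean rate = 7.6 mm / 23 years ≈ 0.330 mm per year.
For B, 5.3 / 0.330 = 16.06 years ≈ 16 opaque zones.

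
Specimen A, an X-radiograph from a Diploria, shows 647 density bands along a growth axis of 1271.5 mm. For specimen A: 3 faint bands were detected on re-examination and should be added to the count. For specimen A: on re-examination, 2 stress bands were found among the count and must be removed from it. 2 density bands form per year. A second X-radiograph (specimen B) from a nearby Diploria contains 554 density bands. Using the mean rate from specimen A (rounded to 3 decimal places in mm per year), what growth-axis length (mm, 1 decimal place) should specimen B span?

Specimen A: adjusted count: 647 − 2 + 3 = 648 density bands.
Specimen A: with 2 density bands per year, 648 / 2 = 324 years.
A: Mean rate = 1271.5 mm / 324 years ≈ 3.924 mm/year.
Specimen B: dividing by 2 density bands per year: 554 / 2 = 277 years. Length of B = 3.924 × 277 = 1086.9 mm.

1086.9 mm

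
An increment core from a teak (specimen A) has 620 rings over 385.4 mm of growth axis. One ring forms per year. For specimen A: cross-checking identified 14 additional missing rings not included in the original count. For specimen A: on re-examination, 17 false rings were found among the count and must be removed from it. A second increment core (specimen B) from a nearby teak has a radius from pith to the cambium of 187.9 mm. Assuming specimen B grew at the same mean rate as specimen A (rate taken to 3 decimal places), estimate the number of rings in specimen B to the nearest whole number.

301 rings

Specimen A: true ring count = 620 − 17 + 14 = 617.
A: Extension rate ≈ 385.4 / 617 = 0.625 mm/yr.
For B, 187.9 / 0.625 = 300.64 years ≈ 301 rings.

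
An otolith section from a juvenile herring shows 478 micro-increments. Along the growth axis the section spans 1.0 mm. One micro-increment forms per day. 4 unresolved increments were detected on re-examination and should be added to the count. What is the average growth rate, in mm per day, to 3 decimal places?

Correcting the raw count gives 478 + 4 = 482 true micro-increments.
1.0 mm over 482 days gives 1.0 / 482 ≈ 0.002 mm per day.

0.002 mm per day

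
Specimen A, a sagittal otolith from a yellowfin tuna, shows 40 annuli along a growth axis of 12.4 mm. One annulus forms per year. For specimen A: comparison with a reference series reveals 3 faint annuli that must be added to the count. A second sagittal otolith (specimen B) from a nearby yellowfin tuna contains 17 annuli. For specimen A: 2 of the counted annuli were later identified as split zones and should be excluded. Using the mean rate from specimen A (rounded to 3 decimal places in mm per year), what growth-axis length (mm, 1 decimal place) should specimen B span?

5.1 mm

Specimen A: adjusted count: 40 − 2 + 3 = 41 annuli.
A: Mean rate = 12.4 mm / 41 years ≈ 0.302 mm/year.
B's length ≈ 0.302 × 17 = 5.1 mm.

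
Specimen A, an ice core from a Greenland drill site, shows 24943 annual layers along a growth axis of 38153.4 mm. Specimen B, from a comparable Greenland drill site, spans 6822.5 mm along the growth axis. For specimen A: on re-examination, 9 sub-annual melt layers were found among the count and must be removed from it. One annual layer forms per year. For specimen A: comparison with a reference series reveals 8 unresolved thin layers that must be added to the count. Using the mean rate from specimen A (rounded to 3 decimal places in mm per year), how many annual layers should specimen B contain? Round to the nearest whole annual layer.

Specimen A: after corrections the count is 24943 − 9 + 8 = 24942 annual layers.
A: 38153.4 mm over 24942 years gives 38153.4 / 24942 ≈ 1.530 mm per year.
B spans 6822.5 / 1.530 = 4459.15 years ≈ 4459 annual layers.

4459 annual layers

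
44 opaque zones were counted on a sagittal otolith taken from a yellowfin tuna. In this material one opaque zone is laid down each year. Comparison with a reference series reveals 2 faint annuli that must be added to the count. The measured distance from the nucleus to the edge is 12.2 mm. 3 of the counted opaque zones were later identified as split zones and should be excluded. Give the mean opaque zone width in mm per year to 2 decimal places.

After corrections the count is 44 − 3 + 2 = 43 opaque zones.
Mean rate = 12.2 mm / 43 years ≈ 0.28 mm per year.

0.28 mm per year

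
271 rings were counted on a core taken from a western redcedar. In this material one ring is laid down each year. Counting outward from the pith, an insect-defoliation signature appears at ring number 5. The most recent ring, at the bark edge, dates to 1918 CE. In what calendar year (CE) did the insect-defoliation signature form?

Between ring 5 and the bark edge there are 271 − 5 = 266 rings.
Counting back 266 years from 1918 CE places the insect-defoliation signature in 1918 − 266 = 1652 CE.

1652 CE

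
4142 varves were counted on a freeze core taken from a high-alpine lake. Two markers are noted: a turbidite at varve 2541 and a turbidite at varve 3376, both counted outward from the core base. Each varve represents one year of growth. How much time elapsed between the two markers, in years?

Separation: 3376 − 2541 = 835 varves.
One varve per year makes the interval 835 years.

835 years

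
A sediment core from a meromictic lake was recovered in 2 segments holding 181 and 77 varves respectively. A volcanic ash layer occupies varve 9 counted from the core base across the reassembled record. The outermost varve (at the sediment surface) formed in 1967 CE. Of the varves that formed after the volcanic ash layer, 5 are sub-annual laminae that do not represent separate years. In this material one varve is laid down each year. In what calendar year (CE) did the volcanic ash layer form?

1723 CE

Total varves = 181 + 77 = 258.
258 − 9 = 249 varves lie beyond the volcanic ash layer toward the sediment surface.
249 − 5 false = 244 true varves after the volcanic ash layer.
The varve at the sediment surface is 1967 CE, so the volcanic ash layer dates to 1967 − 244 = 1723 CE.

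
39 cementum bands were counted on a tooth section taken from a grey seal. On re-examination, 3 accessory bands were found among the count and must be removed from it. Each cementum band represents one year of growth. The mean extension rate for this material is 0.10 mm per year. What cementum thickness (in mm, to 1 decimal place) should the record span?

3.6 mm

Adjusted count: 39 − 3 = 36 cementum bands.
Length ≈ 0.10 × 36 = 3.6 mm.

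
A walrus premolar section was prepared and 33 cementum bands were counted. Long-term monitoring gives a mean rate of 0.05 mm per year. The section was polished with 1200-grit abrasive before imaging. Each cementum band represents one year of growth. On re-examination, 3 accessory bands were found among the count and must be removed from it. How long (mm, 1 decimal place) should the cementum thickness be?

Adjusted count: 33 − 3 = 30 cementum bands.
Length ≈ 0.05 × 30 = 1.5 mm.

1.5 mm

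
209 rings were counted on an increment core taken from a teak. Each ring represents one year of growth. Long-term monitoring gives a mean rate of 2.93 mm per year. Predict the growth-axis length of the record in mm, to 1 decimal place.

612.4 mm

The record spans 209 years at 2.93 mm per year.
Length ≈ 2.93 × 209 = 612.4 mm.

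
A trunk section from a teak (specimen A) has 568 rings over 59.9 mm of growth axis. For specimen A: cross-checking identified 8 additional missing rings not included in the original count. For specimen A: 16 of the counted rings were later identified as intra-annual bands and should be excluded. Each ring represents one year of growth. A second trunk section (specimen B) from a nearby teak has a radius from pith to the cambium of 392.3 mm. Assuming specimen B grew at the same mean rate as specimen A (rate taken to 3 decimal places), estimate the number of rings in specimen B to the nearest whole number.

Specimen A: true ring count = 568 − 16 + 8 = 560.
A: Mean rate = 59.9 mm / 560 years ≈ 0.107 mm/yr.
For B, 392.3 / 0.107 = 3666.36 years ≈ 3666 rings.

3666 rings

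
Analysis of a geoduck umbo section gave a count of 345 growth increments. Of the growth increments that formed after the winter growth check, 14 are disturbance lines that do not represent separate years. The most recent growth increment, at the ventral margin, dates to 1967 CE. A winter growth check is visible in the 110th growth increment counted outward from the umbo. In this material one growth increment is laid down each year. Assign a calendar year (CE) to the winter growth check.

1746 CE

The winter growth check sits at growth increment 110 from the umbo, so 345 − 110 = 235 growth increments formed after it.
235 − 14 false = 221 true growth increments after the winter growth check.
1967 − 221 = 1746 CE.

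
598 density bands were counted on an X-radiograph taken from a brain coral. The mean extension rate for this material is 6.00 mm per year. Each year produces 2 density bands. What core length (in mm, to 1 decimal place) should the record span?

Dividing by 2 density bands per year: 598 / 2 = 299 years.
299 years at 6.00 mm/year gives 6.00 × 299 = 1794.0 mm.

1794.0 mm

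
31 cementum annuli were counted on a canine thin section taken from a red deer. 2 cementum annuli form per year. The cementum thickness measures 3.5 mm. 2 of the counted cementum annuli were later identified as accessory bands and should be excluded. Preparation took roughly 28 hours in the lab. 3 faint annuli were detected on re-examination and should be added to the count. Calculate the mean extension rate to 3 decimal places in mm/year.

0.219 mm/year

Adjusted count: 31 − 2 + 3 = 32 cementum annuli.
With 2 cementum annuli per year, 32 / 2 = 16 years.
3.5 mm over 16 years gives 3.5 / 16 ≈ 0.219 mm/year.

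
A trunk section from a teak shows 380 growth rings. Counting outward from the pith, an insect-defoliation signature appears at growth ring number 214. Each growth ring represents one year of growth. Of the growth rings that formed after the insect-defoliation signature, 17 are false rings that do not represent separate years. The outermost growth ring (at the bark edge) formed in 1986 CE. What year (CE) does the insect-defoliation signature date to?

1837 CE

Between growth ring 214 and the bark edge there are 380 − 214 = 166 growth rings.
166 − 17 false = 149 true growth rings after the insect-defoliation signature.
Counting back 149 years from 1986 CE places the insect-defoliation signature in 1986 − 149 = 1837 CE.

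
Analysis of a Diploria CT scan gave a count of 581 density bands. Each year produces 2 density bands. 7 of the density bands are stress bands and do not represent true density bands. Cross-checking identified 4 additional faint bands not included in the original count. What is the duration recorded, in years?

289 years

True density band count = 581 − 7 + 4 = 578.
Dividing by 2 density bands per year: 578 / 2 = 289 years.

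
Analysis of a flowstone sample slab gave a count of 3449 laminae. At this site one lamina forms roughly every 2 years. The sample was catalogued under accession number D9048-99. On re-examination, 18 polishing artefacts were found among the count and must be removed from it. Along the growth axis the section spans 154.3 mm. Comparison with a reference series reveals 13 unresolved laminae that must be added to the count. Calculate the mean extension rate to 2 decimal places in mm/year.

True lamina count = 3449 − 18 + 13 = 3444.
Multiplying by 2 years per lamina: 3444 × 2 = 6888 years.
Extension rate ≈ 154.3 / 6888 = 0.02 mm/year.

0.02 mm/year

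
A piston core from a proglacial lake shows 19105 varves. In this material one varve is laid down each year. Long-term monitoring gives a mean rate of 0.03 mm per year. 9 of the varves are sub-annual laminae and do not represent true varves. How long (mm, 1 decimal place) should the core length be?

Adjusted count: 19105 − 9 = 19096 varves.
Predicted length = 0.03 mm/year × 19096 years = 572.9 mm.

572.9 mm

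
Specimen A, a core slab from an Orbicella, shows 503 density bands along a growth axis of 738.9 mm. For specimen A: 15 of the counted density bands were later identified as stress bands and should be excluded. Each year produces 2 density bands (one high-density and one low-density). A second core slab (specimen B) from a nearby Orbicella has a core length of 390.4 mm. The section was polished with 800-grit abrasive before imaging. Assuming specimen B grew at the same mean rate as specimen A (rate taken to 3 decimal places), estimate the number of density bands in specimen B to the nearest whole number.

Specimen A: correcting the raw count gives 503 − 15 = 488 true density bands.
Specimen A: dividing by 2 density bands per year: 488 / 2 = 244 years.
A: Mean rate = 738.9 mm / 244 years ≈ 3.028 mm/year.
Specimen B: 390.4 mm / 3.028 mm per year = 128.93 years; at 2 density bands per year that is 128.93 × 2 ≈ 258 density bands.

258 density bands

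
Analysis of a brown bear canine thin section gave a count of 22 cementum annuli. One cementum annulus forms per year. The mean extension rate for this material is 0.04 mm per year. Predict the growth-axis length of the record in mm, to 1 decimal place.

22 years of growth are recorded.
Length ≈ 0.04 × 22 = 0.9 mm.

0.9 mm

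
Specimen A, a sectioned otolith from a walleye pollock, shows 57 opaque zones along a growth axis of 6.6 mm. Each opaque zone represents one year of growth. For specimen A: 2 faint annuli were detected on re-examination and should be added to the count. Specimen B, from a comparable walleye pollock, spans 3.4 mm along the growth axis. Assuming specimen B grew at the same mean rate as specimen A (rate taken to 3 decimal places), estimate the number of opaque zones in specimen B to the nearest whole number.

Specimen A: after corrections the count is 57 + 2 = 59 opaque zones.
A: Mean rate = 6.6 mm / 59 years ≈ 0.112 mm per year.
B spans 3.4 / 0.112 = 30.36 years ≈ 30 opaque zones.

30 opaque zones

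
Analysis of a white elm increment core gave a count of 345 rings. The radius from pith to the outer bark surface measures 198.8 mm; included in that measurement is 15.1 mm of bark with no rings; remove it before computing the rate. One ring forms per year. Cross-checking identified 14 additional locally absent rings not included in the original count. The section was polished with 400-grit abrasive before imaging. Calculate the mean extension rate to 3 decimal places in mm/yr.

After corrections the count is 345 + 14 = 359 rings.
Removing the 15.1 mm offcut leaves 198.8 − 15.1 = 183.7 mm.
Mean rate = 183.7 mm / 359 years ≈ 0.512 mm/yr.

0.512 mm/yr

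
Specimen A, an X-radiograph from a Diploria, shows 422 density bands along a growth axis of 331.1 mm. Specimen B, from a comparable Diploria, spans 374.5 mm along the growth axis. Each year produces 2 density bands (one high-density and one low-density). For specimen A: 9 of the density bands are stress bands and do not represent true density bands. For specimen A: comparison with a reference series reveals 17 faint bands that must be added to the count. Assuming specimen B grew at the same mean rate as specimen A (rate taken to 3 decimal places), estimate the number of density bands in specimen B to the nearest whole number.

Specimen A: after corrections the count is 422 − 9 + 17 = 430 density bands.
Specimen A: with 2 density bands per year, 430 / 2 = 215 years.
A: Mean rate = 331.1 mm / 215 years ≈ 1.540 mm per year.
For B, 374.5 / 1.540 = 243.18 years; at 2 density bands per year that is 243.18 × 2 ≈ 486 density bands.

486 density bands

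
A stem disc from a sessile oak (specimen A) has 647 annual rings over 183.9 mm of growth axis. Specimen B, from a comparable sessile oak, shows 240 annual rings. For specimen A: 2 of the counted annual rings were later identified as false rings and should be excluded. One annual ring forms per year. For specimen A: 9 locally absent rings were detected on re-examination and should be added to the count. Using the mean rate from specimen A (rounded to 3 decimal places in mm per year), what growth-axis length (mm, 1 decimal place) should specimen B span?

67.4 mm

Specimen A: after corrections the count is 647 − 2 + 9 = 654 annual rings.
A: Mean rate = 183.9 mm / 654 years ≈ 0.281 mm per year.
For B, 0.281 mm/year × 240 years = 67.4 mm.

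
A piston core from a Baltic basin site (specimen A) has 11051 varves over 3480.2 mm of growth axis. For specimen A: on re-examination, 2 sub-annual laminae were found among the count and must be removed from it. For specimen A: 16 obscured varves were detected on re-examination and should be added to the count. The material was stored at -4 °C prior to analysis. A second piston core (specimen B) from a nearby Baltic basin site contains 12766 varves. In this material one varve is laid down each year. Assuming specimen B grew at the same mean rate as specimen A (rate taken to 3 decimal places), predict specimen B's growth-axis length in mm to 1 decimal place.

4021.3 mm

Specimen A: true varve count = 11051 − 2 + 16 = 11065.
A: Extension rate ≈ 3480.2 / 11065 = 0.315 mm per year.
For B, 0.315 mm/year × 12766 years = 4021.3 mm.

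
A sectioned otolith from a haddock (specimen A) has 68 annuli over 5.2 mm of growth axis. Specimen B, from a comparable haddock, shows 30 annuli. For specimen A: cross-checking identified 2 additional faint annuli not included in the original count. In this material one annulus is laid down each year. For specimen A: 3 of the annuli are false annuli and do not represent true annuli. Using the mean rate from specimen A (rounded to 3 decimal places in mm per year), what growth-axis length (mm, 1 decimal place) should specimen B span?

2.3 mm

Specimen A: adjusted count: 68 − 3 + 2 = 67 annuli.
A: Mean rate = 5.2 mm / 67 years ≈ 0.078 mm/year.
B's length ≈ 0.078 × 30 = 2.3 mm.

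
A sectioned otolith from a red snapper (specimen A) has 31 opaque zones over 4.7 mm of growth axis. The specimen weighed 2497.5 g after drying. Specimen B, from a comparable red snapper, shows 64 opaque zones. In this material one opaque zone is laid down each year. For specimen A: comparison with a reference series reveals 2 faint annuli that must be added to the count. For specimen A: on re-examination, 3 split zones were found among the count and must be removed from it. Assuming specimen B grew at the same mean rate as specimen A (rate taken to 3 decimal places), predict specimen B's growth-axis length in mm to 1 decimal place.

10.0 mm

Specimen A: adjusted count: 31 − 3 + 2 = 30 opaque zones.
A: 4.7 mm over 30 years gives 4.7 / 30 ≈ 0.157 mm/year.
B's length ≈ 0.157 × 64 = 10.0 mm.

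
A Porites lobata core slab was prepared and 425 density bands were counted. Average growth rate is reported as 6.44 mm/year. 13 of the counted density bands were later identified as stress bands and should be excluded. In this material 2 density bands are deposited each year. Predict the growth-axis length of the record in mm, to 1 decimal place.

1326.6 mm

Adjusted count: 425 − 13 = 412 density bands.
With 2 density bands per year, 412 / 2 = 206 years.
Length ≈ 6.44 × 206 = 1326.6 mm.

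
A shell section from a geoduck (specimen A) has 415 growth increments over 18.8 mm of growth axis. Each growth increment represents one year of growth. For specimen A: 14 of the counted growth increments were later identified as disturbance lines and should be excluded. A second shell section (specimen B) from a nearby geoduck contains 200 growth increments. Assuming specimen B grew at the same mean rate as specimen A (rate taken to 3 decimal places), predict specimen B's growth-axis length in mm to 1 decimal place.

Specimen A: correcting the raw count gives 415 − 14 = 401 true growth increments.
A: 18.8 mm over 401 years gives 18.8 / 401 ≈ 0.047 mm/year.
B's length ≈ 0.047 × 200 = 9.4 mm.

9.4 mm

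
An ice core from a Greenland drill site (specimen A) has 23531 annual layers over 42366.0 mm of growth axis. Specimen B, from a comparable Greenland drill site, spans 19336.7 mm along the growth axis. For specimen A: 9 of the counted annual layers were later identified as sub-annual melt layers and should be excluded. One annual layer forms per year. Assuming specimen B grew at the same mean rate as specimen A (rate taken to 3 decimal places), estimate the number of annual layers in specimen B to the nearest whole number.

10737 annual layers

Specimen A: after corrections the count is 23531 − 9 = 23522 annual layers.
A: Mean rate = 42366.0 mm / 23522 years ≈ 1.801 mm/year.
For B, 19336.7 / 1.801 = 10736.65 years ≈ 10737 annual layers.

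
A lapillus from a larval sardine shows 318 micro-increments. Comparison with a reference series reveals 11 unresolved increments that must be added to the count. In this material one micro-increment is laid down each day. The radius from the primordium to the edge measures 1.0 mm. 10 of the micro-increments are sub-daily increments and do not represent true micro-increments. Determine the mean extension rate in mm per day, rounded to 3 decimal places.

0.003 mm per day

Adjusted count: 318 − 10 + 11 = 319 micro-increments.
Extension rate ≈ 1.0 / 319 = 0.003 mm per day.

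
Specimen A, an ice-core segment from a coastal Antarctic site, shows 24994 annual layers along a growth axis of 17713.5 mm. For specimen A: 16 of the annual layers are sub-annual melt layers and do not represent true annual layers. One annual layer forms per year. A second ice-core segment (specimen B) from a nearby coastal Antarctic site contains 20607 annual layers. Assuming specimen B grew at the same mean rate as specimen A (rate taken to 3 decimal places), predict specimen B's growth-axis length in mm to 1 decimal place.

Specimen A: correcting the raw count gives 24994 − 16 = 24978 true annual layers.
A: Mean rate = 17713.5 mm / 24978 years ≈ 0.709 mm/year.
B's length ≈ 0.709 × 20607 = 14610.4 mm.

14610.4 mm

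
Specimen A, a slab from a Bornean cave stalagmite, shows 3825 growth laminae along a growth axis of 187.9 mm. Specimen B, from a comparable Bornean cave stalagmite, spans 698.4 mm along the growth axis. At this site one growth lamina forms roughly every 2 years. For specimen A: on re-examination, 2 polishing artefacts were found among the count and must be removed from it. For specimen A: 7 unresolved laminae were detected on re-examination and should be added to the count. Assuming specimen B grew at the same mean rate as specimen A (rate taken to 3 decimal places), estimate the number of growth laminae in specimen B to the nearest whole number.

13968 growth laminae

Specimen A: adjusted count: 3825 − 2 + 7 = 3830 growth laminae.
Specimen A: at 2 years per growth lamina, 3830 × 2 = 7660 years.
A: 187.9 mm over 7660 years gives 187.9 / 7660 ≈ 0.025 mm per year.
Specimen B: 698.4 mm / 0.025 mm per year = 27936.00 years; at 2 years per growth lamina that is 27936.00 / 2 ≈ 13968 growth laminae.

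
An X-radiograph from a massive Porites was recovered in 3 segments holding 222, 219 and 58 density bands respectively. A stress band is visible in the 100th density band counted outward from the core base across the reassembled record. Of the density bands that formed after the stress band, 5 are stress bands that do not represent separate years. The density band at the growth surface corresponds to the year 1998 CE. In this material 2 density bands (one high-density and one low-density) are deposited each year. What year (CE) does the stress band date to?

Total density bands = 222 + 219 + 58 = 499.
499 − 100 = 399 density bands lie beyond the stress band toward the growth surface.
399 − 5 false = 394 true density bands after the stress band.
With 2 density bands per year, 394 / 2 = 197 years.
The density band at the growth surface is 1998 CE, so the stress band dates to 1998 − 197 = 1801 CE.

1801 CE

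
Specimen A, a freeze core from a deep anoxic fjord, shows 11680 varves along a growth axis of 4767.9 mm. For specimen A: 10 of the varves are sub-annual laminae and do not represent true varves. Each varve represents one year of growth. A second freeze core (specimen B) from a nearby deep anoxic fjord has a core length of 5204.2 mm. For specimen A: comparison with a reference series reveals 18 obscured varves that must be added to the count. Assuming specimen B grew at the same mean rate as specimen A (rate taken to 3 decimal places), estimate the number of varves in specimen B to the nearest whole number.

12755 varves

Specimen A: true varve count = 11680 − 10 + 18 = 11688.
A: Mean rate = 4767.9 mm / 11688 years ≈ 0.408 mm/year.
B spans 5204.2 / 0.408 = 12755.39 years ≈ 12755 varves.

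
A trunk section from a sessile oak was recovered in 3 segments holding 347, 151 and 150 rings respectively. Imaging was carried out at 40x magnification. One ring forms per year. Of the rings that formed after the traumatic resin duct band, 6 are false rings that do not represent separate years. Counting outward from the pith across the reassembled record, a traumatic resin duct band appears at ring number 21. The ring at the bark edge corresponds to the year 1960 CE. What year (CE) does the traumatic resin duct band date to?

1339 CE

Total rings = 347 + 151 + 150 = 648.
648 − 21 = 627 rings lie beyond the traumatic resin duct band toward the bark edge.
627 − 6 false = 621 true rings after the traumatic resin duct band.
The ring at the bark edge is 1960 CE, so the traumatic resin duct band dates to 1960 − 621 = 1339 CE.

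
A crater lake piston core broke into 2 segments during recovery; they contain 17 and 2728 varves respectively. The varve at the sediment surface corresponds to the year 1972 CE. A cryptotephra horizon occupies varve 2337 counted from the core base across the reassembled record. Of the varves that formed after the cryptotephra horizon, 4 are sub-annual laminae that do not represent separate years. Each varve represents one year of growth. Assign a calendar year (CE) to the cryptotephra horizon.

1568 CE

Total varves = 17 + 2728 = 2745.
Between varve 2337 and the sediment surface there are 2745 − 2337 = 408 varves.
Excluding 4 false varves: 408 − 4 = 404.
The varve at the sediment surface is 1972 CE, so the cryptotephra horizon dates to 1972 − 404 = 1568 CE.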